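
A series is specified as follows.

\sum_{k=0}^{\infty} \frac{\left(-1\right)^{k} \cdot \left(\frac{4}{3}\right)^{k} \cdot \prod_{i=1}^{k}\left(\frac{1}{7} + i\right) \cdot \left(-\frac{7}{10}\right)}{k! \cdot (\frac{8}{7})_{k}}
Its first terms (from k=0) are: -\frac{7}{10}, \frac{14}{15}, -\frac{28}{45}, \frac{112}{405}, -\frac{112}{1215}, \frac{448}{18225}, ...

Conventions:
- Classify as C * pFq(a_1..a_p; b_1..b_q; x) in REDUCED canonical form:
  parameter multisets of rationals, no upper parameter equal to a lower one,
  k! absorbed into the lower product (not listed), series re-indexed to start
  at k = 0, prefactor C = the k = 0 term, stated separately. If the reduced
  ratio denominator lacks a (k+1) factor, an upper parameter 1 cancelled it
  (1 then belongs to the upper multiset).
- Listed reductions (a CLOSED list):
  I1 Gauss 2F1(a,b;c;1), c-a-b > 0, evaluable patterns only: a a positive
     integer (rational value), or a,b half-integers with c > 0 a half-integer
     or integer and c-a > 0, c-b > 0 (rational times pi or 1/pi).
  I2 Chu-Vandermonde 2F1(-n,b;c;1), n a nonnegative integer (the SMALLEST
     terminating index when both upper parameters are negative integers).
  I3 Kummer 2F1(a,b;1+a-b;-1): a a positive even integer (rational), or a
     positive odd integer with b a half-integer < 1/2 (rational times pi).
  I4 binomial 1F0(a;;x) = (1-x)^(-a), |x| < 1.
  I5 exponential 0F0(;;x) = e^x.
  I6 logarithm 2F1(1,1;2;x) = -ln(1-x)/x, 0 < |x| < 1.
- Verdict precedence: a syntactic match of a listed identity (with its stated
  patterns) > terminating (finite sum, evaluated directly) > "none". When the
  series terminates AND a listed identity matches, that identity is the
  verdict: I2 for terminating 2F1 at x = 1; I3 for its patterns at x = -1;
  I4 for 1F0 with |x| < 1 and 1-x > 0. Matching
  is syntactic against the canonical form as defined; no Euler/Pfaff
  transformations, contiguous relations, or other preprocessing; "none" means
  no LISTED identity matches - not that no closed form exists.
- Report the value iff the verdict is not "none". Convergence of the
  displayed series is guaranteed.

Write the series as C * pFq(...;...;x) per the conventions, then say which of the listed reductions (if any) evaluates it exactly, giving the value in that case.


Prefactor -\frac{7}{10}, argument -\frac{4}{3}: 0F0 with upper {-} over lower {-}. Verdict: the I5 exponential reduction applies (the 0F0 exponential series at x = -\frac{4}{3}). Sum: \left(-\frac{7}{10}\right) \cdot e^{-\frac{4}{3}}.

Structural cue: from the first term -\frac{7}{10}: the (-1)^k factor (C = -7/10) folds into the argument's sign.
Adjacent-term ratio: r(k) = -\frac{4}{3} * 1 / [(k+1)] ; factor over Q: parameters, x = -\frac{4}{3}, and C = -\frac{7}{10}.


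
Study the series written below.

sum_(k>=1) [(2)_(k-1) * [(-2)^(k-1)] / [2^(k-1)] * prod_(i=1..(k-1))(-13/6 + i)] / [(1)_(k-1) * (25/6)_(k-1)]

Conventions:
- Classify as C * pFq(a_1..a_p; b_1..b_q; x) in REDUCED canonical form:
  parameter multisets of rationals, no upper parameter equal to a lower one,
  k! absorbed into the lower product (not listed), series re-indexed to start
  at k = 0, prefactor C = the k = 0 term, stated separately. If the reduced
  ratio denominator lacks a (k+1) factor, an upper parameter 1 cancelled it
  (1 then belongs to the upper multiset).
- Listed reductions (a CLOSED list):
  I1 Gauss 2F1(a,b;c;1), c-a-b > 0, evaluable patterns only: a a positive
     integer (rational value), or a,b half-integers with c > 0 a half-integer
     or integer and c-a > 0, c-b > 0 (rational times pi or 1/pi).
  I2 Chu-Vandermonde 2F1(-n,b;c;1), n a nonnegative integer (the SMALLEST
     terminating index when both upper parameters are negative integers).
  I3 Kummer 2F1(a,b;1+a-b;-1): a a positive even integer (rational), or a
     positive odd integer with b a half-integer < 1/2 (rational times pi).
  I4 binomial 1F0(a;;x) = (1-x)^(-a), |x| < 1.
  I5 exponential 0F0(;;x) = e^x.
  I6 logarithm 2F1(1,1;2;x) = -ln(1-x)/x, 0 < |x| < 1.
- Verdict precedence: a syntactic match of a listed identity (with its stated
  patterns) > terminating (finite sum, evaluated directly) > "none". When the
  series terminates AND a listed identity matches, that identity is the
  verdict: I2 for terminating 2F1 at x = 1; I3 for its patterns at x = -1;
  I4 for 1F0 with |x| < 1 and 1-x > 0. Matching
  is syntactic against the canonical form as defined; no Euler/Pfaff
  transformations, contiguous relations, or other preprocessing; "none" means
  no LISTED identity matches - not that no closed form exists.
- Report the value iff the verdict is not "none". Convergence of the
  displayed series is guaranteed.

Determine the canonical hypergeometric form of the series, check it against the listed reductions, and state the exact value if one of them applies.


Classification (C = 1): 2F1 with upper {-7/6, 2}, lower {25/6}, argument x = -1. Verdict: Kummer (I3) matches (x = -1; c = 25/6 equals 1+a-b for upper {-7/6, 2}: listed pattern). Hence: 19/12.

The tell: t_0 = 1 here, and the running product (C = 1) telescopes to a rising factorial.
Consecutive-term ratio: r(k) = (-1) * (k-7/6) (k+2) / [(k+25/6) (k+1)] ; factor over Q: parameters, x = (-1), and C = 1.


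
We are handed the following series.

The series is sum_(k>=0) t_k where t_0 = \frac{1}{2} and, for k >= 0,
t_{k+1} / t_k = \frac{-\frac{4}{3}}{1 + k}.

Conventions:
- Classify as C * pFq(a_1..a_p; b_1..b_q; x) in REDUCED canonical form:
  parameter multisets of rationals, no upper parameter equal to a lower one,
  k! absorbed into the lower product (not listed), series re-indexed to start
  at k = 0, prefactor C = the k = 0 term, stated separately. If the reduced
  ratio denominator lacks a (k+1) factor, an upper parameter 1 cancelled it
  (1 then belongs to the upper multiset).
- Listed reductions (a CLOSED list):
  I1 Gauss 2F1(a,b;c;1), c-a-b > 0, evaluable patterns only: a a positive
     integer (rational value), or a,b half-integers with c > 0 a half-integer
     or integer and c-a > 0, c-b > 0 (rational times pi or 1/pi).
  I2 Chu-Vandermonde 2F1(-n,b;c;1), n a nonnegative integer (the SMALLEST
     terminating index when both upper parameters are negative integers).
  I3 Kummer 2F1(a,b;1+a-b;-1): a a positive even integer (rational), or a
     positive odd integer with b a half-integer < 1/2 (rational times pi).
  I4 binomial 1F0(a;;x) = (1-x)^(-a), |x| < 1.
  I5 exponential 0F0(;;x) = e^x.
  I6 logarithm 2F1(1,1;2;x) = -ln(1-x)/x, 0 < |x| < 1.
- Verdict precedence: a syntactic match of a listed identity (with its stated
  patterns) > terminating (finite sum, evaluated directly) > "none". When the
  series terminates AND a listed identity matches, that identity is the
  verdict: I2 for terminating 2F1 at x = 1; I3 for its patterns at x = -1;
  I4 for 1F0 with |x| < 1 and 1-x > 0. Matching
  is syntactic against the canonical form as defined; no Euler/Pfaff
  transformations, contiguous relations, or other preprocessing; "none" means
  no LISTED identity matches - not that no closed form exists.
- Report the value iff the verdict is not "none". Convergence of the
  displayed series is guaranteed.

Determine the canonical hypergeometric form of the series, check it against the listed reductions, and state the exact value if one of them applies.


At argument -\frac{4}{3}: a 0F0 with upper {-}, lower {-}, scaled by C = \frac{1}{2}. Verdict (x = -\frac{4}{3}): the exponential series (I5) applies (the 0F0 exponential series at x = -\frac{4}{3}). Hence: \frac{1}{2} \cdot e^{-\frac{4}{3}}.

First insight: t_0 = \frac{1}{2} here, and factor the ratio over Q (C = 1/2): negated roots = parameters.
Step ratio: r(k) = -\frac{4}{3} * 1 / [(k+1)] - rational; roots negated = parameters, x = -\frac{4}{3}, C = \frac{1}{2}.


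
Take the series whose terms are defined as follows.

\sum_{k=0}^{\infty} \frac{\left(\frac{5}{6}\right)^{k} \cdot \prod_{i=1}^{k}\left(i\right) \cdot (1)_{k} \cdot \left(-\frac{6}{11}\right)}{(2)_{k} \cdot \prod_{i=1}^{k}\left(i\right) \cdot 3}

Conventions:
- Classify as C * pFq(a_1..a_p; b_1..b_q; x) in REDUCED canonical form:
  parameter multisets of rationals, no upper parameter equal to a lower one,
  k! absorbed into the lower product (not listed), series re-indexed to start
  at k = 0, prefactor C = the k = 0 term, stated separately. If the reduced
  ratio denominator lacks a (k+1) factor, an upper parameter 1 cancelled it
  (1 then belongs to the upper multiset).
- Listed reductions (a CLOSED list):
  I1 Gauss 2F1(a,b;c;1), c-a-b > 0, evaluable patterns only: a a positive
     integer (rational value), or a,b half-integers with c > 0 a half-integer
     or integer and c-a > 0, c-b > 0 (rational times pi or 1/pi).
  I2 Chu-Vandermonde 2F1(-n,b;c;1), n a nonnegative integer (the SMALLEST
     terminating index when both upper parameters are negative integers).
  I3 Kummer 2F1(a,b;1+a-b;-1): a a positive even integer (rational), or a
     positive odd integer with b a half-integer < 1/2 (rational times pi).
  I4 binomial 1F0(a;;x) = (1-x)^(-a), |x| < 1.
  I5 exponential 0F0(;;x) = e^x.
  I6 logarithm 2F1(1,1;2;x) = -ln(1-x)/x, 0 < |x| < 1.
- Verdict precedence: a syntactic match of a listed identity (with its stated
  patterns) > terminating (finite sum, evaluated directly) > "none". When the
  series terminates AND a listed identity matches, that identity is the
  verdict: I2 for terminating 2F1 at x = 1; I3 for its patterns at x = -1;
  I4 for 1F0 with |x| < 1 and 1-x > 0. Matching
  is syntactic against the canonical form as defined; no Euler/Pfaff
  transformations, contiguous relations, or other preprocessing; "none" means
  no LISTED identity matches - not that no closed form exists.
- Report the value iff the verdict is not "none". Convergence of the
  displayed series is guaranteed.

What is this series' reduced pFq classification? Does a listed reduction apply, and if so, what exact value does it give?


x = \frac{5}{6} here; the reduced form reads 2F1, upper {1, 1}, lower {2}, C = -\frac{2}{11}. Verdict: logarithm (I6) matches (the logarithm: parameters (1,1;2), x = \frac{5}{6}). Value: \frac{12}{55} \cdot \ln\left(\frac{1}{6}\right).

First insight: t_0 = -\frac{2}{11} here, and the constant factors (prefactor -2/11) combine into one prefactor.
Adjacent-term ratio: r(k) = \frac{5}{6} * (k+1) (k+1) / [(k+2) (k+1)] ; factor over Q: parameters, x = \frac{5}{6}, and C = -\frac{2}{11}.


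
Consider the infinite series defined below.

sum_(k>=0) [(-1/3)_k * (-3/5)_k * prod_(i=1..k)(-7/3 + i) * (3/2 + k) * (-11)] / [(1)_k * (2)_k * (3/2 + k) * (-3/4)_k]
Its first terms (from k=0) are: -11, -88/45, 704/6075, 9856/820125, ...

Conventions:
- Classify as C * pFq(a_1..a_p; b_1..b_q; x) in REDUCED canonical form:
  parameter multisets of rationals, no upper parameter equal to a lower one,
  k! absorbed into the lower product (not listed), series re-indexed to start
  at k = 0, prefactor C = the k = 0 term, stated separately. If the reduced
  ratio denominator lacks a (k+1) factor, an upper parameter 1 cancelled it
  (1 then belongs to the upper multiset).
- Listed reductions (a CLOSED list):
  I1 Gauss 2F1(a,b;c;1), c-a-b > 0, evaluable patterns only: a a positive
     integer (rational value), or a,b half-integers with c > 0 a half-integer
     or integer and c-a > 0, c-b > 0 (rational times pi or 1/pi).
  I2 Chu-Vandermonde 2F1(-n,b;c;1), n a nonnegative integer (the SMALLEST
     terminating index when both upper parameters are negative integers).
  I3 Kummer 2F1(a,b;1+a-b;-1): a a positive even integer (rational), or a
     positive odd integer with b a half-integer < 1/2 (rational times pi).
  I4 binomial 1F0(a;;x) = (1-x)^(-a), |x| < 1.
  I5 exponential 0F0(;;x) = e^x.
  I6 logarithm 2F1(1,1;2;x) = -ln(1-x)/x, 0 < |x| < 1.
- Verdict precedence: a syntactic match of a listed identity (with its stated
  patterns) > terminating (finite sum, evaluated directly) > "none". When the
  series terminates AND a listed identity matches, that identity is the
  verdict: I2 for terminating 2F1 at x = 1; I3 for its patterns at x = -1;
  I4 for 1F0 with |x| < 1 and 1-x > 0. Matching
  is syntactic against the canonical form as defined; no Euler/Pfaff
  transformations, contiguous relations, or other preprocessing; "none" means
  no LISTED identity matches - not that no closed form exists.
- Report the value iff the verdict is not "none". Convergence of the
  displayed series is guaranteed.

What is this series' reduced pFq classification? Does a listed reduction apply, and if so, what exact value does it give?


Prefactor -11, argument 1: 3F2 with upper {-4/3, -3/5, -1/3} over lower {-3/4, 2}. Verdict: none - this 3F2 at x = 1 matches no listed pattern, and upper {-4/3, -3/5, -1/3} holds no stopper.

Key observation: with t_0 = -11, k + 3/2 divides numerator and denominator alike; prefactor -11 after cancelling.
Adjacent-term ratio: r(k) = 1 * (k-4/3) (k-3/5) (k-1/3) / [(k-3/4) (k+2) (k+1)] - poly over poly, x = 1 from leading terms; C = -11 at k = 0.


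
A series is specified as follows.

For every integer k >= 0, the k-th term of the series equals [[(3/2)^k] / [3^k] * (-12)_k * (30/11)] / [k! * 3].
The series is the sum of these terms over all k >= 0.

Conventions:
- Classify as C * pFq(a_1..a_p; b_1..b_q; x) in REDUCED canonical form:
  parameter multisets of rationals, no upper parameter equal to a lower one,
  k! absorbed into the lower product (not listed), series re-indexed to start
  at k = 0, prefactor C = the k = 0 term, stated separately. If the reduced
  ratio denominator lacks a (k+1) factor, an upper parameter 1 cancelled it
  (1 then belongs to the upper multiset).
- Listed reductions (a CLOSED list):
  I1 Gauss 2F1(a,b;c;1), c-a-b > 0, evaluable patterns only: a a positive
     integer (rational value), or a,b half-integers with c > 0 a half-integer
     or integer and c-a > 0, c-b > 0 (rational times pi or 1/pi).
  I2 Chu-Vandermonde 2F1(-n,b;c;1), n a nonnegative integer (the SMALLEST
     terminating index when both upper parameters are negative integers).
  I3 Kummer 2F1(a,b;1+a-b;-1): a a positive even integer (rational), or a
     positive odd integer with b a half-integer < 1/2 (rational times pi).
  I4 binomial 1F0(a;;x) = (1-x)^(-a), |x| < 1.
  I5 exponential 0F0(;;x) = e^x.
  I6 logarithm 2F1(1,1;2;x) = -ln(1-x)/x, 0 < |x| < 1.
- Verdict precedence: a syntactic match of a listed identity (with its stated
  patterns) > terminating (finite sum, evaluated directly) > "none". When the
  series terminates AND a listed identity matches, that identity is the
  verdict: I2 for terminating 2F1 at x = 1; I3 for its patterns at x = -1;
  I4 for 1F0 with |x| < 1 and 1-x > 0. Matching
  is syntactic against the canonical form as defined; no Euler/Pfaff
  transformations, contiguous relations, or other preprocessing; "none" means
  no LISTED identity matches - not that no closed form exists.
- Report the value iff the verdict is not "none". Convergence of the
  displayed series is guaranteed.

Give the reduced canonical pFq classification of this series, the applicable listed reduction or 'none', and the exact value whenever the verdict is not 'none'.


With C = 10/11: the canonical form is 1F0(-12; -; 1/2). Verdict: the I4 binomial reduction fires (the 1F0 binomial series: exponent 12, x = 1/2). Exact value: 5/22528.

Key step: with t_0 = 10/11, the two k-th powers (prefactor 10/11) combine into one argument.
Adjacent-term ratio: r(k) = (1/2) * (k-12) / [(k+1)] ; factor over Q: parameters, x = (1/2), and C = 10/11.


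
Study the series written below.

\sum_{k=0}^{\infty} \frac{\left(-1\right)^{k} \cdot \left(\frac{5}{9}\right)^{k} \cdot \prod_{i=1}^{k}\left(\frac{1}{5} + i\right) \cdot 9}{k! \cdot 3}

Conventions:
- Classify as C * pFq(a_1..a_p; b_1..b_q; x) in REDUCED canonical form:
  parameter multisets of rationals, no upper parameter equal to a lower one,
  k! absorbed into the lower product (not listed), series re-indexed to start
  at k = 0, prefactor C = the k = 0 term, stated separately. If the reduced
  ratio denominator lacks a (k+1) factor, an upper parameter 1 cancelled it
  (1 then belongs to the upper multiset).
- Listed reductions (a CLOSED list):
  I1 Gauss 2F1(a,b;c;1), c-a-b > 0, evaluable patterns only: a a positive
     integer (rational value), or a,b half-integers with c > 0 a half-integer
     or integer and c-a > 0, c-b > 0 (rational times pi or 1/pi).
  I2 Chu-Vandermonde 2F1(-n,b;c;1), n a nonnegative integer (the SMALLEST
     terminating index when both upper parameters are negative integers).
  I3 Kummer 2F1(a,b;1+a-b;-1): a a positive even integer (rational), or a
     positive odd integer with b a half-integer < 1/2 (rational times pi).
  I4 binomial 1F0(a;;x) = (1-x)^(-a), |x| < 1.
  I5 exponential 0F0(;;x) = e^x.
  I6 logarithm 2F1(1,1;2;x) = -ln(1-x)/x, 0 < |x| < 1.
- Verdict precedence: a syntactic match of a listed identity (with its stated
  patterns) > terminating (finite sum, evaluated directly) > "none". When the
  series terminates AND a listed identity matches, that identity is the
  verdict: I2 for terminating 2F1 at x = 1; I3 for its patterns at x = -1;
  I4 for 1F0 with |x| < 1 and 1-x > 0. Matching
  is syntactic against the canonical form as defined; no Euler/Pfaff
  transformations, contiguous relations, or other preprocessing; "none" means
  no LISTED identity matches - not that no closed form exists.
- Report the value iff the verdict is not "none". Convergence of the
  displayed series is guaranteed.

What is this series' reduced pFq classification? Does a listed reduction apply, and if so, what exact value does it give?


x = -\frac{5}{9} here; the reduced form reads 1F0, upper {\frac{6}{5}}, lower {-}, C = 3. Verdict (x = -\frac{5}{9}): binomial (I4) applies (the 1F0 binomial series: exponent -6/5, x = -\frac{5}{9}). Exact value: 3 \cdot \left(\frac{14}{9}\right)^{-\frac{6}{5}}.

Key step: t_0 being 3, the running product (prefactor 3) telescopes to a rising factorial.
Adjacent-term ratio: r(k) = -\frac{5}{9} * (k+\frac{6}{5}) / [(k+1)] - poly over poly, x = -\frac{5}{9} from leading terms; C = 3 at k = 0.


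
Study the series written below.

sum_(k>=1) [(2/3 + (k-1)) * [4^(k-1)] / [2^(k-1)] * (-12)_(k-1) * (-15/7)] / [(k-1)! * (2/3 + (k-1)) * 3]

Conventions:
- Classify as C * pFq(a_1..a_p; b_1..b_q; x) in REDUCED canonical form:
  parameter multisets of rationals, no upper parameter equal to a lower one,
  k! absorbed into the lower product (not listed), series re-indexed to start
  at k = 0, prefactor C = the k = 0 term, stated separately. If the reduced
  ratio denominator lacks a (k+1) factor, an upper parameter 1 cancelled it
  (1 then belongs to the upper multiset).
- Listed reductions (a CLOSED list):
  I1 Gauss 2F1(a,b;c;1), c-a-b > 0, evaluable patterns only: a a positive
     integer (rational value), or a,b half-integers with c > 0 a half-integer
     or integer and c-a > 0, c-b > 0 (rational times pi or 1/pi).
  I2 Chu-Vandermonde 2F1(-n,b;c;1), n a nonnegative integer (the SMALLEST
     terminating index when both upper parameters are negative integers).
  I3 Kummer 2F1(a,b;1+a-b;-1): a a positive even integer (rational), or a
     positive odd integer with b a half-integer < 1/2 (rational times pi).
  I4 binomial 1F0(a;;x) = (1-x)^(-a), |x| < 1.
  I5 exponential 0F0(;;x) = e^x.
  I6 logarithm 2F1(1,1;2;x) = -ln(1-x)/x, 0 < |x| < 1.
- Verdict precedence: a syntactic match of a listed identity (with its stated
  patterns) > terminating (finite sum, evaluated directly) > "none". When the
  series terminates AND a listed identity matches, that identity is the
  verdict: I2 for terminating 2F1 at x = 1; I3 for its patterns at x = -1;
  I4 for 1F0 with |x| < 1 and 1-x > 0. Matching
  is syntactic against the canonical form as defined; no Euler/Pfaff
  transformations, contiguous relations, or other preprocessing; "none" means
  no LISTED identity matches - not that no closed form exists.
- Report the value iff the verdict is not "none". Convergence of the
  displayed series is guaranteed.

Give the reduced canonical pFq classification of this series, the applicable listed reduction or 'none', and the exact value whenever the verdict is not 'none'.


This is -5/7 * 1F0(-12; -; 2) in reduced canonical form. Verdict: terminating - the sum ends at index 12 because -12 is a negative integer; exact evaluation follows. Its exact value is -5/7.

First insight: t_0 = -5/7 here, and the constant factors (C = -5/7, x = 2) combine into one prefactor.
Ratio: r(k) = 2 * (k-12) / [(k+1)] ; factor over Q: parameters, x = 2, and C = -5/7.


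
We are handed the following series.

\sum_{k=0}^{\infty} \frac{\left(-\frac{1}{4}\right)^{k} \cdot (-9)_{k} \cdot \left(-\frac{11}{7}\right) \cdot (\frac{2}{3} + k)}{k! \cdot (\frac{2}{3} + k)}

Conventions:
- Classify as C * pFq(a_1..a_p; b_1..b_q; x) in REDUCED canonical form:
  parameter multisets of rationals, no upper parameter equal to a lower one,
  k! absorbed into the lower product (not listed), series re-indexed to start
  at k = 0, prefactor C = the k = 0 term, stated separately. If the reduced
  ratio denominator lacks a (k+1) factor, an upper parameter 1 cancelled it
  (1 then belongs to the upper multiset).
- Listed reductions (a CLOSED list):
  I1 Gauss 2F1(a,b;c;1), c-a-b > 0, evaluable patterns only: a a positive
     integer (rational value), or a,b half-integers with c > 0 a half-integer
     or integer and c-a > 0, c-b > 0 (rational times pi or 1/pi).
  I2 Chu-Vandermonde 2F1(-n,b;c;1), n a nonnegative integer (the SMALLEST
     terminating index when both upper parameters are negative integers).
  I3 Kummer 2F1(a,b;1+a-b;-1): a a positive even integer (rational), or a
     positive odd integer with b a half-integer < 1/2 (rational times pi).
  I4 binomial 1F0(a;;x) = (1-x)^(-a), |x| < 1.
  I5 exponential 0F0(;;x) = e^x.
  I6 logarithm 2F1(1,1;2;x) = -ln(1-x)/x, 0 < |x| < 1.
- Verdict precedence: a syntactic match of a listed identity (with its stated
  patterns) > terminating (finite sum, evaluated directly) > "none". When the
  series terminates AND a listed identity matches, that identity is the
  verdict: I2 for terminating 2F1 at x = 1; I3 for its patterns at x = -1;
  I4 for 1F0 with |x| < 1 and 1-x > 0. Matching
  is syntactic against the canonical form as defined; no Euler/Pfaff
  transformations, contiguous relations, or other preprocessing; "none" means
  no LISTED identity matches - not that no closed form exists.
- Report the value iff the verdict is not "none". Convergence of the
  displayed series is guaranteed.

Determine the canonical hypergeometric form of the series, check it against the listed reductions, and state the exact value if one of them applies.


Classification (C = -\frac{11}{7}): 1F0 with upper {-9}, lower {-}, argument x = -\frac{1}{4}. Verdict (x = -\frac{1}{4}): the binomial series (I4) applies (the 1F0 binomial series: exponent 9, x = -\frac{1}{4}). Sum: -\frac{21484375}{1835008}.

The tell: t_0 = -\frac{11}{7} here, and striking the common factor k + 2/3 reduces the term (prefactor -11/7).
Ratio: r(k) = -\frac{1}{4} * (k-9) / [(k+1)] - rational in k, leading ratio -\frac{1}{4}; with t_0 = -\frac{11}{7}, classification follows.


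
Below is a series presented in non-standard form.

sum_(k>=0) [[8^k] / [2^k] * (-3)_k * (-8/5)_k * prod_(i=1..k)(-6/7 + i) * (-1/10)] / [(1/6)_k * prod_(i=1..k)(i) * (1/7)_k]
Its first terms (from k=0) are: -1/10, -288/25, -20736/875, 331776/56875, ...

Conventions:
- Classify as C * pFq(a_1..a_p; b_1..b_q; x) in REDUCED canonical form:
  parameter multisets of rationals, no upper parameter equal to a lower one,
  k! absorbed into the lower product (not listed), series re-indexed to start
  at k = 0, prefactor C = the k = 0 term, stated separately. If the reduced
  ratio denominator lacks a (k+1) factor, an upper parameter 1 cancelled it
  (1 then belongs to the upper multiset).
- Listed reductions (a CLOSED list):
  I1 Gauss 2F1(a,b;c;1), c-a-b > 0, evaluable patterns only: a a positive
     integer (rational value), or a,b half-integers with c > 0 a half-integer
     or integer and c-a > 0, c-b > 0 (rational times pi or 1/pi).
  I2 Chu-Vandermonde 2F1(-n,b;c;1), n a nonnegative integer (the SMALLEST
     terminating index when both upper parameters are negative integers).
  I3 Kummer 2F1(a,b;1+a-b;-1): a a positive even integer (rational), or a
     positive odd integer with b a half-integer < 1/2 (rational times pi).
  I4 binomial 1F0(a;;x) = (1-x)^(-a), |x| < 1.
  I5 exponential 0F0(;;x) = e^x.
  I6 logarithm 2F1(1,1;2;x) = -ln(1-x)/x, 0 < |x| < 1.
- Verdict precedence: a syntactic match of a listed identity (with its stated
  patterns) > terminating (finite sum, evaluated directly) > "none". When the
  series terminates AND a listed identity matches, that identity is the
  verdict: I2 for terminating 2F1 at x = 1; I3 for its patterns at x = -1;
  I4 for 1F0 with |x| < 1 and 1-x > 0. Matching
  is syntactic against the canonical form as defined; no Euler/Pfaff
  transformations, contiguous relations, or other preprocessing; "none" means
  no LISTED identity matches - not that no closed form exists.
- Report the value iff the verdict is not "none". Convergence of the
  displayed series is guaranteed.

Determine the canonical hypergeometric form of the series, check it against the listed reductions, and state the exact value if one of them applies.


This is -1/10 * 2F1(-3, -8/5; 1/6; 4) in reduced canonical form. Verdict: terminating - upper -3 stops the sum at k = 3; the 4 terms are added exactly. Sum: -479129/16250.

The tell: t_0 being -1/10, the product of the first k integers (C = -1/10) is k!.
Adjacent-term ratio: r(k) = 4 * (k-3) (k-8/5) / [(k+1/6) (k+1)] - rational in k, leading ratio 4; with t_0 = -1/10, classification follows.


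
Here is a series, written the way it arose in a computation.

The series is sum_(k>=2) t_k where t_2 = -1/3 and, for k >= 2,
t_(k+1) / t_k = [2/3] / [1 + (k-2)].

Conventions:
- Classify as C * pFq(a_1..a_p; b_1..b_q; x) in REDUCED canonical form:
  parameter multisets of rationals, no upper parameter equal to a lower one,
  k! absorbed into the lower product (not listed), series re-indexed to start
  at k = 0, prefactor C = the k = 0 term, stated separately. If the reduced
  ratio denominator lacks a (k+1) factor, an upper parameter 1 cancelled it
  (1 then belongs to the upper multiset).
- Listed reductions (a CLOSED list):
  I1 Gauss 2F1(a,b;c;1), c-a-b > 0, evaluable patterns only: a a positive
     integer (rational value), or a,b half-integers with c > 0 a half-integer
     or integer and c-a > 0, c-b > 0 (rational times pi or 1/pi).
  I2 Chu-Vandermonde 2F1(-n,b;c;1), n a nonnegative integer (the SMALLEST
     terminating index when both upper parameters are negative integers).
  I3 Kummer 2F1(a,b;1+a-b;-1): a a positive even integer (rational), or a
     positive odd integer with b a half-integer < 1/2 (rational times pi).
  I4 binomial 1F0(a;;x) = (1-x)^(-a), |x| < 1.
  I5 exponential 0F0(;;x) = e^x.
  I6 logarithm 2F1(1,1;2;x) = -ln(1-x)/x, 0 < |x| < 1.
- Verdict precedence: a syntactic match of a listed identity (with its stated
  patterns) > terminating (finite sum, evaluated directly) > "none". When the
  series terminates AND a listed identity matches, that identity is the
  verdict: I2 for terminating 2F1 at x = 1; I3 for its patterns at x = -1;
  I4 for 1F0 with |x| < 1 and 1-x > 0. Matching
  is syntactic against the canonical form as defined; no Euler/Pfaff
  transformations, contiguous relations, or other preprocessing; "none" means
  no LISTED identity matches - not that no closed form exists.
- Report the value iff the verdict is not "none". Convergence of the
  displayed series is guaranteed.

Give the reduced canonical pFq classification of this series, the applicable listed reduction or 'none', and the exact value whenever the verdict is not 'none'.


Structural cue: t_0 being -1/3, factor the ratio over Q (C = -1/3): negated roots = parameters.
Adjacent-term ratio: r(k) = (2/3) * 1 / [(k+1)] - rational in k. x = (2/3); t_0 = -1/3; negate the roots.

Classification (C = -1/3): 0F0 with upper {-}, lower {-}, argument x = 2/3. Verdict (x = 2/3): the I5 exponential reduction applies (the 0F0 exponential series at x = 2/3). Its exact value is (-1/3) * e^(2/3).


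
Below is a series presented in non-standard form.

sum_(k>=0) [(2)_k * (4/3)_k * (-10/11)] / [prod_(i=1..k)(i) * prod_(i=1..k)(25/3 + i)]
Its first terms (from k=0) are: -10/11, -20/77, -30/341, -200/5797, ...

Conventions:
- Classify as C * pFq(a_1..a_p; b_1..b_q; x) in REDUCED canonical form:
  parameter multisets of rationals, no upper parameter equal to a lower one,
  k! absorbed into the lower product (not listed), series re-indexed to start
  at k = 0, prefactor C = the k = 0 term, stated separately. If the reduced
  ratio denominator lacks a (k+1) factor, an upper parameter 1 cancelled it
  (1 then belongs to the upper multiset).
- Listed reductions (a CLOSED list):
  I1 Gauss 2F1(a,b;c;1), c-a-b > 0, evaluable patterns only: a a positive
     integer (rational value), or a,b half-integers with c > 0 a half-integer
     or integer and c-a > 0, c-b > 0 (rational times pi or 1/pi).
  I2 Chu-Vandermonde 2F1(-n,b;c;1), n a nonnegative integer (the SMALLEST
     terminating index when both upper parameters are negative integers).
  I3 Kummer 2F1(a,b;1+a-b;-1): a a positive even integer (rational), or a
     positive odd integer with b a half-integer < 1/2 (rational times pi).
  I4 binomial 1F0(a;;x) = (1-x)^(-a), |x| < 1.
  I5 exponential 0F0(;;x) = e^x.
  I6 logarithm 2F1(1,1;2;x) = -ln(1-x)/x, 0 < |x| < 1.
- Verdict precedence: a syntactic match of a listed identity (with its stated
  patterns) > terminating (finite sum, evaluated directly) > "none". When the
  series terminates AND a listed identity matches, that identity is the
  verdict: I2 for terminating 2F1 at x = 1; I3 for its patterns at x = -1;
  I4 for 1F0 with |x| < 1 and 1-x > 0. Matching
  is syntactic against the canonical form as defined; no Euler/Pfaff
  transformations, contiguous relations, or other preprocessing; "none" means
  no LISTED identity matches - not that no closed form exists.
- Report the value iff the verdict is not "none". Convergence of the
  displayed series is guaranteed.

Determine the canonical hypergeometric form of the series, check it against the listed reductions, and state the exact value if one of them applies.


Classification (C = -10/11): 2F1 with upper {4/3, 2}, lower {28/3}, argument x = 1. Verdict: Gauss's theorem (I1) fires (x = 1: the Gamma ratio telescopes since c-a-b = 6 > 0 and a = 2 in Z>0). Sum: -250/189.

The tell: t_0 being -10/11, the product of the first k integers (C = -10/11) is k!.
Consecutive-term ratio: r(k) = 1 * (k+4/3) (k+2) / [(k+28/3) (k+1)] - rational in k, leading ratio 1; with t_0 = -10/11, classification follows.


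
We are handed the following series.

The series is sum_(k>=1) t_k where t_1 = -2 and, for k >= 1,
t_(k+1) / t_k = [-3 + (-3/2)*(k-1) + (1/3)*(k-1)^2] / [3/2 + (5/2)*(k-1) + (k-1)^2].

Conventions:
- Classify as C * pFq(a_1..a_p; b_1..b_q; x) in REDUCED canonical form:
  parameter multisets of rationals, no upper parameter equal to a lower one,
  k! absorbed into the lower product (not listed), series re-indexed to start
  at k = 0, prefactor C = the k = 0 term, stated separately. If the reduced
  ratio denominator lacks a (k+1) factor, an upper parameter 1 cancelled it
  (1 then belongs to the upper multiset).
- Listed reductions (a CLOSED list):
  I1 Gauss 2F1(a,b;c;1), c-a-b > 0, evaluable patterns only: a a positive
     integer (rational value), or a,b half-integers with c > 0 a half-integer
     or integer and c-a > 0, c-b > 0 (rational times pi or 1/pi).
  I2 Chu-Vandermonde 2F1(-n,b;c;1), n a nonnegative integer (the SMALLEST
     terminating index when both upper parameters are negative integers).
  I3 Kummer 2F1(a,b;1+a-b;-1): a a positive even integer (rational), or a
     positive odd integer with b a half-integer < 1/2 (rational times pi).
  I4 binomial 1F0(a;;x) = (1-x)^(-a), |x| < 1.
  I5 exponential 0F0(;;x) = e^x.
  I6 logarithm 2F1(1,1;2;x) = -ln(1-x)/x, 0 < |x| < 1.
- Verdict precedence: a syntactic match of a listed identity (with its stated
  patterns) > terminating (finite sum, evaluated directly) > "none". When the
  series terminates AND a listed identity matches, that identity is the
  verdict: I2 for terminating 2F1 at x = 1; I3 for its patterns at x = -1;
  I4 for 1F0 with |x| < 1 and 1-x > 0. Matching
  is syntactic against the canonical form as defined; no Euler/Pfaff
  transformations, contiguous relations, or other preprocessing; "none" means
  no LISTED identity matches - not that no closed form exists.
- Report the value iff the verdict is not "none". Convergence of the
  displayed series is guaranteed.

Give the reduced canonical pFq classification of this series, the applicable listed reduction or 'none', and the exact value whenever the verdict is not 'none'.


This is -2 * 1F0(-6; -; 1/3) in reduced canonical form. Verdict: the I4 binomial reduction fires (the 1F0 binomial series: exponent 6, x = 1/3). Its exact value is -128/729.

Structural cue: from the first term -2: cancel k + 3/2 from the displayed ratio first; then C = -2, x = 1/3.
Consecutive-term ratio: r(k) = (1/3) * (k-6) / [(k+1)] - rational in k, leading ratio (1/3); with t_0 = -2, classification follows.


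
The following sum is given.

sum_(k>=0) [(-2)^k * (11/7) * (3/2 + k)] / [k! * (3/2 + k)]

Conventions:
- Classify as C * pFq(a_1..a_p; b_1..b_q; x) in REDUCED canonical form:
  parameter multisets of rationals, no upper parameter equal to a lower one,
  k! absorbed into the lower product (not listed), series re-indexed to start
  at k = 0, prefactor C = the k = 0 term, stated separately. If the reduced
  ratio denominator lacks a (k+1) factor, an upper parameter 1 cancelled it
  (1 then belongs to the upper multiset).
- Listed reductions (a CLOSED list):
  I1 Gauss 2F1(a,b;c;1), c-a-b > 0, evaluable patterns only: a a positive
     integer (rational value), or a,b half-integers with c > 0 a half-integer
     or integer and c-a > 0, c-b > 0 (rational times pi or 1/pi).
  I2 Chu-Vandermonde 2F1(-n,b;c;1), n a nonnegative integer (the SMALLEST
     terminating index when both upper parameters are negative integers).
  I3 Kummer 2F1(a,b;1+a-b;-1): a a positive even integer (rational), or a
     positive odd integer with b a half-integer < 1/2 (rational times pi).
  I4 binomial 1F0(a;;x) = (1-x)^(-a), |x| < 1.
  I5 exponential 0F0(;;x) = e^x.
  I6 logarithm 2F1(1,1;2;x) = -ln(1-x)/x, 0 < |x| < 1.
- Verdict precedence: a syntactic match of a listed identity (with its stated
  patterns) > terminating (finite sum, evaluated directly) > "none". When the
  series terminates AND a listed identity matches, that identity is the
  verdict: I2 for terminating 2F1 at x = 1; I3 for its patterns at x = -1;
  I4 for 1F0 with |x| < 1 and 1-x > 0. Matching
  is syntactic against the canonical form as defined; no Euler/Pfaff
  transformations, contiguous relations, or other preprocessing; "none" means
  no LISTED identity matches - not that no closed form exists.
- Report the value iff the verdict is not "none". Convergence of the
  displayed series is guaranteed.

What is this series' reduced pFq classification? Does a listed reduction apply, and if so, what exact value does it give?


Reduced: x = -2, 0F0, upper = {-}, lower = {-}, C = 11/7. Verdict at x = -2: exponential (I5) matches (the 0F0 exponential series at x = -2). Sum: (11/7) * e^(-2).

Key observation: t_0 = 11/7 here, and k + 3/2 divides numerator and denominator alike; C = 11/7, x = -2 after cancelling.
Adjacent-term ratio: r(k) = (-2) * 1 / [(k+1)] - rational in k, leading ratio (-2); with t_0 = 11/7, classification follows.


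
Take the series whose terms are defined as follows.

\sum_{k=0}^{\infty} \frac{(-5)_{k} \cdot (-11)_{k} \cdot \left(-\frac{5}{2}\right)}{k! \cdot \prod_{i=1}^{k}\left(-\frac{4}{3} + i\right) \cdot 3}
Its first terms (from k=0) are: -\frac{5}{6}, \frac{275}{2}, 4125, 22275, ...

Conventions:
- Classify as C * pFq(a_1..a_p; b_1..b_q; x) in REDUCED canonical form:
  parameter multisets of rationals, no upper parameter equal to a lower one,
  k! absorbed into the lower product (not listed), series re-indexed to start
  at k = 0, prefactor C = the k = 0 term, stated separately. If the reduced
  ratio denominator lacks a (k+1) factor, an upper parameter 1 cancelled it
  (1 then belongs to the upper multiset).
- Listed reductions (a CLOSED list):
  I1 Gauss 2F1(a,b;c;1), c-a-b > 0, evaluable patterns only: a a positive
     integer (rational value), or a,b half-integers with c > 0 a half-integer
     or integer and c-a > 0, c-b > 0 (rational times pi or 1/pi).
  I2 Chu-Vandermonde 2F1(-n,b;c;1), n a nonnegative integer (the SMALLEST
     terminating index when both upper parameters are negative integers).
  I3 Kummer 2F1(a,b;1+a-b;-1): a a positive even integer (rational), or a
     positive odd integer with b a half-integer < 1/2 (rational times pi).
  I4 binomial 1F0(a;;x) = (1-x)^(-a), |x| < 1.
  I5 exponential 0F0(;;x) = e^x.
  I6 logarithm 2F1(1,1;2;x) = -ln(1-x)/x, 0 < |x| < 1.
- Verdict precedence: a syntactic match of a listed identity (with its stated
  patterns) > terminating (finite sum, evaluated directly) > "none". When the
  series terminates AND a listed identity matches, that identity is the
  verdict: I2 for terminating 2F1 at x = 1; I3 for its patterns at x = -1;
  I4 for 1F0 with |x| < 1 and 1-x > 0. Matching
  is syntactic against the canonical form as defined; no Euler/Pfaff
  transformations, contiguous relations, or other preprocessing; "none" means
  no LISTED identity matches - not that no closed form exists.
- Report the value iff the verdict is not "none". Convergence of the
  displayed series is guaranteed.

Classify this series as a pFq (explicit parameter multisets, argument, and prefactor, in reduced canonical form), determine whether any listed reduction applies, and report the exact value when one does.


Canonical form: C = -\frac{5}{6} times 2F1 with upper {-11, -5}, lower {-\frac{1}{3}}, x = 1. Verdict (x = 1): the Chu-Vandermonde identity I2 applies (terminating 2F1 at x = 1 with n = 5, b = -11, c = -\frac{1}{3}). Sum: \frac{218120}{3}.

Key step: x = 1 and the lower running product (C = -5/6) is a rising factorial.
Consecutive-term ratio: r(k) = 1 * (k-11) (k-5) / [(k-\frac{1}{3}) (k+1)] ; factor over Q: parameters, x = 1, and C = -\frac{5}{6}.


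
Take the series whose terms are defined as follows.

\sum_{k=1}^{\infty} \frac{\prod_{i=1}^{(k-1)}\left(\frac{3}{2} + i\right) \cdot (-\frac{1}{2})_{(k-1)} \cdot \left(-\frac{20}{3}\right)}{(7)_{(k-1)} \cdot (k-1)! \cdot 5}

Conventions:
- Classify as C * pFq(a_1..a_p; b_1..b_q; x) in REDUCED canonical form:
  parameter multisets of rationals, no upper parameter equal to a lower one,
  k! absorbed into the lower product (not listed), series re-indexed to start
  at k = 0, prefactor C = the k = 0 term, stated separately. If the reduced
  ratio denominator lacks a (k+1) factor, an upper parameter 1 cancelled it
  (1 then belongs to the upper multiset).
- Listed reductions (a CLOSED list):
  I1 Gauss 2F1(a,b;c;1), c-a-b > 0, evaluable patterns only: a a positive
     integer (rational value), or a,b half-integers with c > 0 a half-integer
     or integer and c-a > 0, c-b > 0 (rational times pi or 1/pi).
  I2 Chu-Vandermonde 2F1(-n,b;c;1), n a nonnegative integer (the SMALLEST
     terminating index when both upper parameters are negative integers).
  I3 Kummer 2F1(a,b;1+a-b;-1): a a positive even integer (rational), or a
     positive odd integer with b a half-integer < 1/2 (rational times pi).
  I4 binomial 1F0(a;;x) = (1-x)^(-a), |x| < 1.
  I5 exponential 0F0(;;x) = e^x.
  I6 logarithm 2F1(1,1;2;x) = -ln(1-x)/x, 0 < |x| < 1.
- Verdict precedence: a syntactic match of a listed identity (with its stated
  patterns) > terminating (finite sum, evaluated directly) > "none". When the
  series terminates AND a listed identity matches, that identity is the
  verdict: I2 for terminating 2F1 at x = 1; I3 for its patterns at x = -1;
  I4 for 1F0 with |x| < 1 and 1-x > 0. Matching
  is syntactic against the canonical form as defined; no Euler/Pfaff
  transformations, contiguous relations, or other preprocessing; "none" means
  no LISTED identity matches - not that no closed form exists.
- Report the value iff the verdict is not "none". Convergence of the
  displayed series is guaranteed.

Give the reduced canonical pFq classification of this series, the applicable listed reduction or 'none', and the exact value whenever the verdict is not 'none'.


x = 1 here; the reduced form reads 2F1, upper {-\frac{1}{2}, \frac{5}{2}}, lower {7}, C = -\frac{4}{3}. Verdict: Gauss (I1, half-integer pattern) fires (x = 1; upper {-\frac{1}{2}, \frac{5}{2}} half-integers, c = 7 in the evaluable pattern). Sum: \left(-\frac{1048576}{315315}\right) / \pi.

First insight: with t_0 = -\frac{4}{3}, the running product (prefactor -4/3) telescopes to a rising factorial.
Adjacent-term ratio: r(k) = 1 * (k-\frac{1}{2}) (k+\frac{5}{2}) / [(k+7) (k+1)] - poly over poly, x = 1 from leading terms; C = -\frac{4}{3} at k = 0.
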